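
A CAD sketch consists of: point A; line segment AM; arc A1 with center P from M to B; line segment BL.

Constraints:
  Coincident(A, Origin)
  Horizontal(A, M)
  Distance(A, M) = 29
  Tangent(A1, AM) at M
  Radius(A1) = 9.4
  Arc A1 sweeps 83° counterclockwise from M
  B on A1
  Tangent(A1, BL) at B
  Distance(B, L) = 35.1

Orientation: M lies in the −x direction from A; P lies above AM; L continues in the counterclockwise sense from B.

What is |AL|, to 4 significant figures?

45.76

A is at the origin; A and M share the same y with |AM| = 29.0 and M on the −x side, so M = (-29.00, 0.000). A1 meets AM tangentially, so PM is at right angles to AM, so P = M + (0, 9.4) = (-29.00, 9.400). On A1, M sits at bearing -90° from P; an 83° counterclockwise sweep puts B at bearing -7°, so B = P + 9.4·(cos -7°, sin -7°) = (-19.67, 8.254). The tangent condition forces PB to be normal to BL, so BL runs along (−sin -7°, cos -7°); with |BL| = 35.1, L = (-15.39, 43.09). Then |AL| = |L − A| = 45.76.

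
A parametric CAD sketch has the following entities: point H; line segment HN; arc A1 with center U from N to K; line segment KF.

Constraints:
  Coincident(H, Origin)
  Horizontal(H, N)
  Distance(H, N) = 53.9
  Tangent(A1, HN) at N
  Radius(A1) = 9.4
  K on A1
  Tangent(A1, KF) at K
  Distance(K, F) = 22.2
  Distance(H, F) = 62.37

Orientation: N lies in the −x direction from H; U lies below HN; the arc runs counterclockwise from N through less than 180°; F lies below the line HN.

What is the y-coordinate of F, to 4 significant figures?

-33.47

Checks: |UK| = 9.400 ✓; ∠(UK, KF) = 90.00° ✓; |KF| = 22.20 ✓; |HF| = 62.37 ✓.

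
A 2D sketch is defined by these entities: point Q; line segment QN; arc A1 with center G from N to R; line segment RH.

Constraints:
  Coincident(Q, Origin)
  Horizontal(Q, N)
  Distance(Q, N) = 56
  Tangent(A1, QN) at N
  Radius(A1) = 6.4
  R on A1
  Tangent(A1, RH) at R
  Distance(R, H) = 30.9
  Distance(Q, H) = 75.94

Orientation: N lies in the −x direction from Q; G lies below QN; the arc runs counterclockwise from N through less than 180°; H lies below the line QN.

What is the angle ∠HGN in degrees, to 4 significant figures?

159.9°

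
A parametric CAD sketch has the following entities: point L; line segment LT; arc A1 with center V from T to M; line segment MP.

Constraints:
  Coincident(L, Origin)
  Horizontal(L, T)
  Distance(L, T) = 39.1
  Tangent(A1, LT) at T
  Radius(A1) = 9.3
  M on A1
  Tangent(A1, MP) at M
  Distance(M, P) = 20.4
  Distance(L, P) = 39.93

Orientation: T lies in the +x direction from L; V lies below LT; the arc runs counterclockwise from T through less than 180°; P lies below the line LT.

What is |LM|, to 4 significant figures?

31.00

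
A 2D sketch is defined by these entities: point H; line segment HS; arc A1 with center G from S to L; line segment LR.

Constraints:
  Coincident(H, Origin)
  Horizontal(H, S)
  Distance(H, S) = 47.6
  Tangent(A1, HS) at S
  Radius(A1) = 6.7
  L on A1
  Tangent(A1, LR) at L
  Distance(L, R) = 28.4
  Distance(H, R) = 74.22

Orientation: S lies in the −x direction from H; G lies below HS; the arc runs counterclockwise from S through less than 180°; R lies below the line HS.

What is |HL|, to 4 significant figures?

53.13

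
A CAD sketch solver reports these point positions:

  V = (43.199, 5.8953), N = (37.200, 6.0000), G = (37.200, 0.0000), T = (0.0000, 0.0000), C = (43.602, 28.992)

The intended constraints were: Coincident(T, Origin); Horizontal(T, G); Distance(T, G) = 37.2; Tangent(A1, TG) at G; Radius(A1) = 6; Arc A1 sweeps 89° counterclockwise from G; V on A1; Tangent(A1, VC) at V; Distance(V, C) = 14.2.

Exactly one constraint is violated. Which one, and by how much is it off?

Distance(V, C) = 14.2 — off by 8.90.

T = (0.00, 0.00) ✓; T.y = 0.00, G.y = 0.00 ✓; |TG| = 37.20 ✓; ∠(NG, GT) = 90.00° ✓; |NG| = 6.000 ✓; bearing(N→V) − bearing(N→G) = 89.00° ✓; |NV| = 6.000 ✓; ∠(NV, VC) = 90.00° ✓; |VC| = 23.10 ✗.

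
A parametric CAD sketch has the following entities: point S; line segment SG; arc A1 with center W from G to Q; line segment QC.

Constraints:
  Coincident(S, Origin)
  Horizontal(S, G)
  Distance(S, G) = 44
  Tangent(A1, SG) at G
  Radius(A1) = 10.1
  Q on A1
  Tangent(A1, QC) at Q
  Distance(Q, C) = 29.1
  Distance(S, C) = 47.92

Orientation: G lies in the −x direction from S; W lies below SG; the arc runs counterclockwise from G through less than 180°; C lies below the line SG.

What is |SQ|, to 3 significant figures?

53.9

Checks: S = (0.00, 0.00) ✓; |WQ| = 10.10 ✓; ∠(WQ, QC) = 90.00° ✓; |QC| = 29.10 ✓; |SC| = 47.92 ✓.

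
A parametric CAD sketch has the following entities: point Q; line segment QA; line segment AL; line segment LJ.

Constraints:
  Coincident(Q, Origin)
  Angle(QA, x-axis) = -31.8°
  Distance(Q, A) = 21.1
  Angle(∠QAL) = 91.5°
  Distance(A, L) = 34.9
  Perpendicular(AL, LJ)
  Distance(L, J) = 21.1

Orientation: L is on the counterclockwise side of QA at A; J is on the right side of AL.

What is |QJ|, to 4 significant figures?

55.11

Q is at the origin; QA runs at -31.8° with length 21.1, so A = 21.1·(cos -31.8°, sin -31.8°) = (17.93, -11.12). ∠QAL = 91.5°, so AL runs at -31.8° + (180° − 91.5°) = 56.70° from the x-axis; with |AL| = 34.9, L = A + 34.9·(cos 56.70°, sin 56.70°) = (37.09, 18.05). AL ⟂ LJ; with |LJ| = 21.1 on the right of AL, J = L + 21.1·(0.8358, -0.5490) = (54.73, 6.467). Then |QJ| = |J − Q| = 55.11.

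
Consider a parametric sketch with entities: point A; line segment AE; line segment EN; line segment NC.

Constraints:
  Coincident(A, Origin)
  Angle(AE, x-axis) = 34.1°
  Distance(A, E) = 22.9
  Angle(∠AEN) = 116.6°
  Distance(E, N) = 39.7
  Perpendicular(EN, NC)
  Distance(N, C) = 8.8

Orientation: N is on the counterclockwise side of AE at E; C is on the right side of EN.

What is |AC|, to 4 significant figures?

57.90

A is at the origin; AE runs at 34.1° with length 22.9, so E = 22.9·(cos 34.1°, sin 34.1°) = (18.96, 12.84). ∠AEN = 116.6°, so EN runs at 34.1° + (180° − 116.6°) = 97.50° from the x-axis; with |EN| = 39.7, N = E + 39.7·(cos 97.50°, sin 97.50°) = (13.78, 52.20). EN is perpendicular to NC; with |NC| = 8.8 on the right of EN, C = N + 8.8·(0.9914, 0.1305) = (22.51, 53.35). Then |AC| = |C − A| = 57.90.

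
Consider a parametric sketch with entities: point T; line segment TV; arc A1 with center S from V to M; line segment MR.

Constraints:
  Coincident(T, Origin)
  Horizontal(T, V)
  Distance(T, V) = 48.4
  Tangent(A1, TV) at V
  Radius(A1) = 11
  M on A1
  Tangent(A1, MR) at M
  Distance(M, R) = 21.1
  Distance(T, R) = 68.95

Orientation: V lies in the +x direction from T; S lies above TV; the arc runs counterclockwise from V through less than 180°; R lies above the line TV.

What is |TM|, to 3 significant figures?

60.1

Checks: |SV| = 11.00 ✓; |SM| = 11.00 ✓; ∠(SM, MR) = 90.00° ✓; |MR| = 21.10 ✓; |TR| = 68.95 ✓.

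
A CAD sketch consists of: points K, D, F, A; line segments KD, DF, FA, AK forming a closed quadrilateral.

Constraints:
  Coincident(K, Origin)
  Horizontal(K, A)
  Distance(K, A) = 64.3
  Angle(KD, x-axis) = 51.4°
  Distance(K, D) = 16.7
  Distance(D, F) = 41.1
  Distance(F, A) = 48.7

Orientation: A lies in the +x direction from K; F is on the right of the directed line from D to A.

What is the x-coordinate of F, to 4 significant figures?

23.14

K is at the origin; KA is horizontal with |KA| = 64.3 and A in +x, so A = (64.3, 0). KD runs at 51.4° with |KD| = 16.7, so D = (10.42, 13.05). F is determined by |DF| = 41.1 and |FA| = 48.7 together: it lies at the intersection of circle(D, 41.1) and circle(A, 48.7). With |DA| = 55.44, the foot of the radical line on DA is 21.56 from D and the perpendicular offset is √(41.1² − 21.56²) = 34.99. Taking the right-of-DA solution: F = (23.14, -26.03).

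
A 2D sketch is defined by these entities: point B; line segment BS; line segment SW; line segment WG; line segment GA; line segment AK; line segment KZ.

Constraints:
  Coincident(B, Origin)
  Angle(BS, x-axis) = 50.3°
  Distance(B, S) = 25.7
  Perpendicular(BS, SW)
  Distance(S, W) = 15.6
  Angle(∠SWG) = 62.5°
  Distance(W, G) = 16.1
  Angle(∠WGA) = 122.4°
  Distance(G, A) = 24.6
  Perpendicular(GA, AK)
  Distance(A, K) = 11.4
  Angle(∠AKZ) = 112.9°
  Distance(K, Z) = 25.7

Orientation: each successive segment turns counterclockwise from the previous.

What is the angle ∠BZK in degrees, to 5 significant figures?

52.785°

B is at the origin; BS runs at 50.3° with length 25.7, so S = (16.416, 19.774). BS ⟂ SW, so SW runs at 140.30°; with |SW| = 15.6, W = (4.4137, 29.738). ∠SWG = 62.5° gives WG at -102.20° from the x-axis; with |WG| = 16.1, G = (1.0114, 14.002). ∠WGA = 122.4° gives GA at -44.600° from the x-axis; with |GA| = 24.6, A = (18.527, -3.2710). GA is perpendicular to AK, so AK runs at 45.400°; with |AK| = 11.4, K = (26.532, 4.8461). ∠AKZ = 112.9° gives KZ at 112.50° from the x-axis; with |KZ| = 25.7, Z = (16.697, 28.590). Then cos ∠BZK = ZB·ZK / (|ZB||ZK|), giving 52.785°.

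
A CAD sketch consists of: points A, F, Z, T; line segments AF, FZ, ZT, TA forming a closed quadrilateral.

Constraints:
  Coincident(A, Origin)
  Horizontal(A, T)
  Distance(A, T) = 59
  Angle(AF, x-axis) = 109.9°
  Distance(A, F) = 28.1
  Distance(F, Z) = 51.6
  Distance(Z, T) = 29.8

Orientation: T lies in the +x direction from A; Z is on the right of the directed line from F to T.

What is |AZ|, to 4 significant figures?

30.72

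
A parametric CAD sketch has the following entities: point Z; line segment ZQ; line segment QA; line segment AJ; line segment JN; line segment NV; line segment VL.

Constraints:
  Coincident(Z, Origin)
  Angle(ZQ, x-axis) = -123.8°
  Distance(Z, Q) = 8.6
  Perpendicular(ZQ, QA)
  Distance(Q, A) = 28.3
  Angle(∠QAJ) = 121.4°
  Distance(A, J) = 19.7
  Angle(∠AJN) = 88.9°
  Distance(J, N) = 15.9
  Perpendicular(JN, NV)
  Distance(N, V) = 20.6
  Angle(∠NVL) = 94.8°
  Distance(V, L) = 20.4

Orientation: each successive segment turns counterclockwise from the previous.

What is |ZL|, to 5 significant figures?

33.847

Z is at the origin; ZQ runs at -123.8° with length 8.6, so Q = (-4.7841, -7.1465). ZQ is perpendicular to QA, so QA runs at -33.800°; with |QA| = 28.3, A = (18.733, -22.890). ∠QAJ = 121.4° gives AJ at 24.800° from the x-axis; with |AJ| = 19.7, J = (36.616, -14.626). ∠AJN = 88.9° gives JN at 115.90° from the x-axis; with |JN| = 15.9, N = (29.671, -0.32346). JN ⟂ NV, so NV runs at -154.10°; with |NV| = 20.6, V = (11.140, -9.3216). ∠NVL = 94.8° gives VL at -68.900° from the x-axis; with |VL| = 20.4, L = (18.484, -28.354). Then |ZL| = |L − Z| = 33.847.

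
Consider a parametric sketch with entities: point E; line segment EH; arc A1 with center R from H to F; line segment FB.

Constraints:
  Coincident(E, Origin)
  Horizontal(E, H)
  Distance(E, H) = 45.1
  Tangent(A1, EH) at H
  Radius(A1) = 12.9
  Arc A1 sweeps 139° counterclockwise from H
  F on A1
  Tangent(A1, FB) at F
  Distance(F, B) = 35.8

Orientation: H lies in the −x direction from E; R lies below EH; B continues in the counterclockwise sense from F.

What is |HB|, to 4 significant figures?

49.72

On A1, H sits at bearing 90° from R; a 139° counterclockwise sweep puts F at bearing 229°, so F = R + 12.9·(cos 229°, sin 229°) = (-53.56, -22.64). The tangent condition forces RF to be normal to FB, so FB runs along (−sin 229°, cos 229°); with |FB| = 35.8, B = (-26.54, -46.12). Then |HB| = |B − H| = 49.72.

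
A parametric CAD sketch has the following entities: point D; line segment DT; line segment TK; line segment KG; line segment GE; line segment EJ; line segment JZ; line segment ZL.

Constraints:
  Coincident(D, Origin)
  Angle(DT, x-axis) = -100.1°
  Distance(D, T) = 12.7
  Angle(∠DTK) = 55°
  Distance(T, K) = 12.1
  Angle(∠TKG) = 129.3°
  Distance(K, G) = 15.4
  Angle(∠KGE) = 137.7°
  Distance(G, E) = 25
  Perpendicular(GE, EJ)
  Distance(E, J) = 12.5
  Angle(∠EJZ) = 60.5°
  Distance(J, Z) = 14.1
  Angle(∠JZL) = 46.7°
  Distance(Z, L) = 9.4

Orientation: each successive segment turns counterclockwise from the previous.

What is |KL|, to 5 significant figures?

33.956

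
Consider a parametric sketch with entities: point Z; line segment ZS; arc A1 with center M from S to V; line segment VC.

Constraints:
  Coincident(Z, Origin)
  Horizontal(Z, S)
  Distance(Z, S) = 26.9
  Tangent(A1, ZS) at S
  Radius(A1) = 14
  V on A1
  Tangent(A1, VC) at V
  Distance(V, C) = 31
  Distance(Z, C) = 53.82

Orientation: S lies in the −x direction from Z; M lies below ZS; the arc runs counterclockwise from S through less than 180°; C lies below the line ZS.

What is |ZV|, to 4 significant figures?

44.32

Checks: Z = (0.00, 0.00) ✓; |MV| = 14.00 ✓; ∠(MV, VC) = 90.00° ✓; |VC| = 31.00 ✓; |ZC| = 53.82 ✓.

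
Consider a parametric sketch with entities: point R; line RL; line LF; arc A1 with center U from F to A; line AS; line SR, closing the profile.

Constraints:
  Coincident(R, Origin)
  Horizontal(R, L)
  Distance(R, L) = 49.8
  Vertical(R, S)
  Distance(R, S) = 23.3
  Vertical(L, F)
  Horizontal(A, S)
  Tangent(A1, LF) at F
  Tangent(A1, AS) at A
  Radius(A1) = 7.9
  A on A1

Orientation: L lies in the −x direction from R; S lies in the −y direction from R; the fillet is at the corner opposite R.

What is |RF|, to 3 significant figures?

52.1

R is at the origin; RL is horizontal with |RL| = 49.8 and L on the −x side, so L = (-49.8, 0.00). RS is vertical with |RS| = 23.3 and S on the −y side, so S = (0.00, -23.3). The virtual corner opposite R is at (-49.8, -23.3). Tangency of A1 to LF means the radius UF is perpendicular to LF and the tangent condition forces UA to be normal to AS, with radius 7.9, so the center U sits 7.9 in from both sides at U = (-41.9, -15.4). That places the tangent points at F = (-49.8, -15.4) on LF and A = (-41.9, -23.3) on AS. Then |RF| = |F − R| = 52.1.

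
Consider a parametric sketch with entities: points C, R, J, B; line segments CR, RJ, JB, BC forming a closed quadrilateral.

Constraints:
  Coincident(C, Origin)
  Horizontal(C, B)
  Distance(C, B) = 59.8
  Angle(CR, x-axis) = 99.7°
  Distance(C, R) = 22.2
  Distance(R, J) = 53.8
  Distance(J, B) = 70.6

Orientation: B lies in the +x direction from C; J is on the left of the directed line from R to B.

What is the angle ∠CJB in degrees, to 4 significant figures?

50.14°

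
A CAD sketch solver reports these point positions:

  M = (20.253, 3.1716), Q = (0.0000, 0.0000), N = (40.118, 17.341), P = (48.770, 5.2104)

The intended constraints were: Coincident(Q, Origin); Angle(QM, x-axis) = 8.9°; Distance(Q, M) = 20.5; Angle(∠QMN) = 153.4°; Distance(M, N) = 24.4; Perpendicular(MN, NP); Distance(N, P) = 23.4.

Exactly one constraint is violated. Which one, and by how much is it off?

Distance(N, P) = 23.4 — off by 8.50.

Q = (0.00, 0.00) ✓; QM at 8.900° ✓; |QM| = 20.50 ✓; ∠QMN = 153.4° ✓; |MN| = 24.40 ✓; ∠(MN, NP) = 90.00° ✓; |NP| = 14.90 ✗.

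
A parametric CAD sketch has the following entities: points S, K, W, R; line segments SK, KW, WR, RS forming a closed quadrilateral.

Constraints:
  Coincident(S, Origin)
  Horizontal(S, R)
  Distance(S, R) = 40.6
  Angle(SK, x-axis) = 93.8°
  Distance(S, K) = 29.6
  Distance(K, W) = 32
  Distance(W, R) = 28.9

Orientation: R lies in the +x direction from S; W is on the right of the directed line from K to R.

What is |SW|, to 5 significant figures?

11.722

S is at the origin; SR is horizontal with |SR| = 40.6 and R in +x, so R = (40.6, 0). SK runs at 93.8° with |SK| = 29.6, so K = (-1.9617, 29.535). W is determined by |KW| = 32.0 and |WR| = 28.9 together: it lies at the intersection of circle(K, 32.0) and circle(R, 28.9). With |KR| = 51.806, the foot of the radical line on KR is 27.725 from K and the perpendicular offset is √(32.0² − 27.725²) = 15.979. Taking the right-of-KR solution: W = (11.706, 0.60074).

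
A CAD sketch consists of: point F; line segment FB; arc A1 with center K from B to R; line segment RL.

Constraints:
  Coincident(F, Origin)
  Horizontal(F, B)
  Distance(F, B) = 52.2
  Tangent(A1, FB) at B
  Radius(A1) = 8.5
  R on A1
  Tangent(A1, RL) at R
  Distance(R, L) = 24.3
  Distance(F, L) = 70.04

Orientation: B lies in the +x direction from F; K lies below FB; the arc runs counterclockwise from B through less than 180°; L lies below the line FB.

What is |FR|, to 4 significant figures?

48.04

F is at the origin; FB is horizontal with |FB| = 52.2 and B on the +x side, so B = (52.20, 0.000). A1 meets FB tangentially, so KB is at right angles to FB, so K = B + (0, -8.5) = (52.20, -8.500). Since KR ⟂ RL (tangency), |KL| = √(8.5² + 24.3²) = 25.74 regardless of where R sits on A1. So L lies on both circle(F, 70.04) and circle(K, 25.74); the below-FB intersection is L = (62.18, -32.23). R is the foot of the tangent from L: R = (45.89, -14.20).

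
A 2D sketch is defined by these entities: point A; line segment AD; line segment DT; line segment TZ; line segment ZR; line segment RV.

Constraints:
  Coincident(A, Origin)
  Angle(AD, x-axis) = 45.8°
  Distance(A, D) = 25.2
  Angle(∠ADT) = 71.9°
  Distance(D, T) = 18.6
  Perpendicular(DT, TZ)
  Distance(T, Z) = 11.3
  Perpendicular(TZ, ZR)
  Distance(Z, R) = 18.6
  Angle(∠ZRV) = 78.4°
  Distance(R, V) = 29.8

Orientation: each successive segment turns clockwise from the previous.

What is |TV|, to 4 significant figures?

21.89

A is at the origin; AD runs at 45.8° with length 25.2, so D = (17.57, 18.07). ∠ADT = 71.9° gives DT at -62.30° from the x-axis; with |DT| = 18.6, T = (26.21, 1.598). DT is perpendicular to TZ, so TZ runs at -152.3°; with |TZ| = 11.3, Z = (16.21, -3.655). TZ is perpendicular to ZR, so ZR runs at 117.7°; with |ZR| = 18.6, R = (7.564, 12.81). ∠ZRV = 78.4° gives RV at 16.10° from the x-axis; with |RV| = 29.8, V = (36.19, 21.08). Then |TV| = |V − T| = 21.89.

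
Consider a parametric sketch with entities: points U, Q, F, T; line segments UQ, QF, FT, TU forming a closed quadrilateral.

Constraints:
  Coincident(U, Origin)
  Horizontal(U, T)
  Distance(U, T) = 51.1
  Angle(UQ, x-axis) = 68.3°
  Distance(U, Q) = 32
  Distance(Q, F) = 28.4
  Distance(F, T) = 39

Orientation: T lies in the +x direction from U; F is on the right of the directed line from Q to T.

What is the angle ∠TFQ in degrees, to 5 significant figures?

92.547°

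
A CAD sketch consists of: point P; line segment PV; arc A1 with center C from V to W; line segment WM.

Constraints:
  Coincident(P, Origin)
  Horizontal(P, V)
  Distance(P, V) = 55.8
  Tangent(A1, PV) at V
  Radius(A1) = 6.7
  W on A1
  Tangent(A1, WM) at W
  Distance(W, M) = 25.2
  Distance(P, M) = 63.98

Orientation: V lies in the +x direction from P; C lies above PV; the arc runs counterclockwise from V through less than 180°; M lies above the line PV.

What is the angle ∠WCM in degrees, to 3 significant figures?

75.1°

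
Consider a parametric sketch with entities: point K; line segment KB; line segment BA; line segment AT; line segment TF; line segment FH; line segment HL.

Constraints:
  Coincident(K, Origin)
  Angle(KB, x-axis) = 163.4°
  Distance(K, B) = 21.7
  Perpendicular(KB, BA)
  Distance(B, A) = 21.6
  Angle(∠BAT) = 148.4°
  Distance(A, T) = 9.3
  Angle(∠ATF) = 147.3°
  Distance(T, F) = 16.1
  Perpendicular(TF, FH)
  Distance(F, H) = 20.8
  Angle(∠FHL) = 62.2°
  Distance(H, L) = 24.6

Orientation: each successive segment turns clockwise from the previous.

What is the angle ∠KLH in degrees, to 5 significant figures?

44.121°

K is at the origin; KB runs at 163.4° with length 21.7, so B = (-20.796, 6.1994). KB is perpendicular to BA, so BA runs at 73.400°; with |BA| = 21.6, A = (-14.625, 26.899). ∠BAT = 148.4° gives AT at 41.800° from the x-axis; with |AT| = 9.3, T = (-7.6918, 33.098). ∠ATF = 147.3° gives TF at 9.1000° from the x-axis; with |TF| = 16.1, F = (8.2056, 35.644). TF ⟂ FH, so FH runs at -80.900°; with |FH| = 20.8, H = (11.495, 15.106). ∠FHL = 62.2° gives HL at 161.30° from the x-axis; with |HL| = 24.6, L = (-11.806, 22.993). Then cos ∠KLH = LK·LH / (|LK||LH|), giving 44.121°.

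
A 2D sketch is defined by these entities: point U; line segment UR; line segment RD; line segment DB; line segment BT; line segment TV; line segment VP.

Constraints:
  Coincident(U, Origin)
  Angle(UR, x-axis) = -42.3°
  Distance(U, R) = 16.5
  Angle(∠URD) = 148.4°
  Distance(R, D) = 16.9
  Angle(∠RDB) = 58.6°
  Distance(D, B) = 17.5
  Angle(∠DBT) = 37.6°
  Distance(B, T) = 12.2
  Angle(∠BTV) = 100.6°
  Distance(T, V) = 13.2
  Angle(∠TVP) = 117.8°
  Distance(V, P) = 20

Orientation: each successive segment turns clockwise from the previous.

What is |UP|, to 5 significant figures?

47.420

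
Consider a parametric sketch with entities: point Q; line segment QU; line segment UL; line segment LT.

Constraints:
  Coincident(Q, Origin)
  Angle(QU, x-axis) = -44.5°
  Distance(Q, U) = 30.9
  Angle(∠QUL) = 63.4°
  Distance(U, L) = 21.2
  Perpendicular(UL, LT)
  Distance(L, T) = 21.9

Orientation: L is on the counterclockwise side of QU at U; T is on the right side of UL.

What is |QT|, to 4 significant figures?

50.07

Q is at the origin; QU runs at -44.5° with length 30.9, so U = 30.9·(cos -44.5°, sin -44.5°) = (22.04, -21.66). ∠QUL = 63.4°, so UL runs at -44.5° + (180° − 63.4°) = 72.10° from the x-axis; with |UL| = 21.2, L = U + 21.2·(cos 72.10°, sin 72.10°) = (28.56, -1.484). UL ⟂ LT; with |LT| = 21.9 on the right of UL, T = L + 21.9·(0.9516, -0.3074) = (49.40, -8.215). Then |QT| = |T − Q| = 50.07.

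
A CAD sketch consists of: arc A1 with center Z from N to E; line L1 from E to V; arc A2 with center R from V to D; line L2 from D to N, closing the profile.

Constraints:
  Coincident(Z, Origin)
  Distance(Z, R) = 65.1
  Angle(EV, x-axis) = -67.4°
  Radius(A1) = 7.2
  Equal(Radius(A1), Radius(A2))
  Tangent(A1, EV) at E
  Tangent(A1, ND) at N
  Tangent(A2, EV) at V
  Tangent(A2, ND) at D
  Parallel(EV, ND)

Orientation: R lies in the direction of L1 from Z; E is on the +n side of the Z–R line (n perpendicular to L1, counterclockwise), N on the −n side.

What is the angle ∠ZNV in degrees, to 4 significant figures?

77.53°

The slot axis is L1's direction at -67.4°, so u = (cos -67.4°, sin -67.4°) = (0.3843, -0.9232) and n = (−sin -67.4°, cos -67.4°) = (0.9232, 0.3843). Z is at the origin and R lies 65.1 along u from Z, so R = 65.1·u = (25.02, -60.10). Tangency of A1 to both parallel lines with radius 7.2 puts E and N at Z ± 7.2·n: E = (6.647, 2.767), N = (-6.647, -2.767). Equal radii place V and D the same way about R: V = R + 7.2·n = (31.66, -57.33), D = R − 7.2·n = (18.37, -62.87). Then cos ∠ZNV = NZ·NV / (|NZ||NV|), giving 77.53°.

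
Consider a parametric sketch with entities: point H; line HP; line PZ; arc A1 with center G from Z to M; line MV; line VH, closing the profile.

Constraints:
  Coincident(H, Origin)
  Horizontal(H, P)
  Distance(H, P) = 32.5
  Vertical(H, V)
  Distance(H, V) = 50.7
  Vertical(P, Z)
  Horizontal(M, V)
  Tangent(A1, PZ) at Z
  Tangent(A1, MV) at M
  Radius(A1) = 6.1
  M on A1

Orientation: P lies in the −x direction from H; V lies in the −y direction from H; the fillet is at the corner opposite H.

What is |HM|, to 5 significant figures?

57.162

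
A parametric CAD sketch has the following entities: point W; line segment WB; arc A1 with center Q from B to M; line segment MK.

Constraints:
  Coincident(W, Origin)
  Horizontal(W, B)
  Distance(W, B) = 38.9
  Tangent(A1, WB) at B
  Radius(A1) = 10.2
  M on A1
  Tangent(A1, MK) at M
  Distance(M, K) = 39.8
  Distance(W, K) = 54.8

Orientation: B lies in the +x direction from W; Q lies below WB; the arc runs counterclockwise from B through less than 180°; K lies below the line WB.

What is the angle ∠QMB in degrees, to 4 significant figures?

47.78°

W is at the origin; WB is horizontal with |WB| = 38.9 and B on the +x side, so B = (38.90, 0.000). Since A1 is tangent to WB there, QB ⟂ WB, so Q = B + (0, -10.2) = (38.90, -10.20). Since QM ⟂ MK (tangency), |QK| = √(10.2² + 39.8²) = 41.09 regardless of where M sits on A1. So K lies on both circle(W, 54.8) and circle(Q, 41.09); the below-WB intersection is K = (24.89, -48.82). M is the foot of the tangent from K: M = (28.75, -9.211).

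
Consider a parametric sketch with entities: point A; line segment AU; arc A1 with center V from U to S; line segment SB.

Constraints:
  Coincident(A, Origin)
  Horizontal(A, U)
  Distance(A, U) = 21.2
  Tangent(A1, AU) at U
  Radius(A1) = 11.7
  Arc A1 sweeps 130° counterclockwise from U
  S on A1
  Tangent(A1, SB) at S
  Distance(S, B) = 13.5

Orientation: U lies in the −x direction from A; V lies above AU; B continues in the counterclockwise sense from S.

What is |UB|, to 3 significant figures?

29.6

On A1, U sits at bearing -90° from V; a 130° counterclockwise sweep puts S at bearing 40°, so S = V + 11.7·(cos 40°, sin 40°) = (-12.2, 19.2). The tangent condition forces VS to be normal to SB, so SB runs along (−sin 40°, cos 40°); with |SB| = 13.5, B = (-20.9, 29.6). Then |UB| = |B − U| = 29.6.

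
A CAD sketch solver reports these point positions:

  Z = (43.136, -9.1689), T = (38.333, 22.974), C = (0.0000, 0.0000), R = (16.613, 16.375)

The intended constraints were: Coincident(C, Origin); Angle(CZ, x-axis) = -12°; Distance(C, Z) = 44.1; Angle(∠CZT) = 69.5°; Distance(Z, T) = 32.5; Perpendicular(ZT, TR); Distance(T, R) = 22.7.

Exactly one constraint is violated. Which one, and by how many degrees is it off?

Perpendicular(ZT, TR) — off by 8.40°.

C = (0.00, 0.00) ✓; CZ at -12.00° ✓; |CZ| = 44.10 ✓; ∠CZT = 69.50° ✓; |ZT| = 32.50 ✓; ∠(ZT, TR) = 98.40° ✗; |TR| = 22.70 ✓.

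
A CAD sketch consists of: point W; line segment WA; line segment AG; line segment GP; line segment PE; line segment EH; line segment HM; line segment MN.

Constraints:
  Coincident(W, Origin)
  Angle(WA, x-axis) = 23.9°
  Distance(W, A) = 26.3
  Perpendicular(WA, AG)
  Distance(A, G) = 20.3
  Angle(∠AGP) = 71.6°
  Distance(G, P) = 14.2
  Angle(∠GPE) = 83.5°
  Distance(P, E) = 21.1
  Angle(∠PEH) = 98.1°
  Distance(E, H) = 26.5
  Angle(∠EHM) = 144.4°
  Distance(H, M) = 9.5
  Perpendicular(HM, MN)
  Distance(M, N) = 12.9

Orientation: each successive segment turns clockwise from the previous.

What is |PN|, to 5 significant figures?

30.085

W is at the origin; WA runs at 23.9° with length 26.3, so A = (24.045, 10.655). WA is perpendicular to AG, so AG runs at -66.100°; with |AG| = 20.3, G = (32.269, -7.9041). ∠AGP = 71.6° gives GP at -174.50° from the x-axis; with |GP| = 14.2, P = (18.135, -9.2651). ∠GPE = 83.5° gives PE at 89.000° from the x-axis; with |PE| = 21.1, E = (18.503, 11.832). ∠PEH = 98.1° gives EH at 7.1000° from the x-axis; with |EH| = 26.5, H = (44.800, 15.107). ∠EHM = 144.4° gives HM at -28.500° from the x-axis; with |HM| = 9.5, M = (53.148, 10.574). HM ⟂ MN, so MN runs at -118.50°; with |MN| = 12.9, N = (46.993, -0.76266). Then |PN| = |N − P| = 30.085.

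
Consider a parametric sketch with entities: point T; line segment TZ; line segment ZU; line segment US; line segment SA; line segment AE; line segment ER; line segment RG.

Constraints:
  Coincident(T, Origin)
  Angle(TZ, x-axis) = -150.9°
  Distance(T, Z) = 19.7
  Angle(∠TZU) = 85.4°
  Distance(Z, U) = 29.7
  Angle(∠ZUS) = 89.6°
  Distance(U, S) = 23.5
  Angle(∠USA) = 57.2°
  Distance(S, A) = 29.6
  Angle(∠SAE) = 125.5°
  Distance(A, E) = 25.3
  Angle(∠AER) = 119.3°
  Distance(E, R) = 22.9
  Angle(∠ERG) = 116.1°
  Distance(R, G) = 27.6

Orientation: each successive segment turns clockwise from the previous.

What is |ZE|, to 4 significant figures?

18.38

T is at the origin; TZ runs at -150.9° with length 19.7, so Z = (-17.21, -9.581). ∠TZU = 85.4° gives ZU at 114.5° from the x-axis; with |ZU| = 29.7, U = (-29.53, 17.45). ∠ZUS = 89.6° gives US at 24.10° from the x-axis; with |US| = 23.5, S = (-8.078, 27.04). ∠USA = 57.2° gives SA at -98.70° from the x-axis; with |SA| = 29.6, A = (-12.56, -2.219). ∠SAE = 125.5° gives AE at -153.2° from the x-axis; with |AE| = 25.3, E = (-35.14, -13.63). Then |ZE| = |E − Z| = 18.38.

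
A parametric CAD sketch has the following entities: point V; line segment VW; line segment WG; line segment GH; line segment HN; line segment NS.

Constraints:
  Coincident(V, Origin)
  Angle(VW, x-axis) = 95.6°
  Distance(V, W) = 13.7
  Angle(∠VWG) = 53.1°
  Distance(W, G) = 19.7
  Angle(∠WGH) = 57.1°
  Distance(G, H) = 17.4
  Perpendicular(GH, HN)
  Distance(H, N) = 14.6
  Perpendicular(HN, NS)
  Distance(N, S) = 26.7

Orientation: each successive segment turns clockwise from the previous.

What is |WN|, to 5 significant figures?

6.9748

V is at the origin; VW runs at 95.6° with length 13.7, so W = (-1.3369, 13.635). ∠VWG = 53.1° gives WG at -31.300° from the x-axis; with |WG| = 19.7, G = (15.496, 3.4001). ∠WGH = 57.1° gives GH at -154.20° from the x-axis; with |GH| = 17.4, H = (-0.16959, -4.1729). GH ⟂ HN, so HN runs at 115.80°; with |HN| = 14.6, N = (-6.5240, 8.9717). Then |WN| = |N − W| = 6.9748.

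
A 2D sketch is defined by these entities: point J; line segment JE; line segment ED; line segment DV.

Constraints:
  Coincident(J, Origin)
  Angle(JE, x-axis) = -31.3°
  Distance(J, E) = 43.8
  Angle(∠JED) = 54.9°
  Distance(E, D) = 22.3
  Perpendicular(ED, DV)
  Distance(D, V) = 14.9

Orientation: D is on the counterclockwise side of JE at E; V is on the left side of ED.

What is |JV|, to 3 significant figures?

21.1

∠JED = 54.9°, so ED runs at -31.3° + (180° − 54.9°) = 93.8° from the x-axis; with |ED| = 22.3, D = E + 22.3·(cos 93.8°, sin 93.8°) = (35.9, -0.504). ED is perpendicular to DV; with |DV| = 14.9 on the left of ED, V = D + 14.9·(-0.998, -0.0663) = (21.1, -1.49). Then |JV| = |V − J| = 21.1.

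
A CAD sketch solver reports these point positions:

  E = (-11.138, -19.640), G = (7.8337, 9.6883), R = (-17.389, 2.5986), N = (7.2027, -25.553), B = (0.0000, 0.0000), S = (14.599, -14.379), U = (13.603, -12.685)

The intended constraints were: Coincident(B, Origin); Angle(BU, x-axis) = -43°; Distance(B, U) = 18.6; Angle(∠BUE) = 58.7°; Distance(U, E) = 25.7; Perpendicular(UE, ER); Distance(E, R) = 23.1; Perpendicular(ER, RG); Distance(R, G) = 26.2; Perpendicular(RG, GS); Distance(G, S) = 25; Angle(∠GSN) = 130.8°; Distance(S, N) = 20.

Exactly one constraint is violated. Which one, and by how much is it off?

Distance(S, N) = 20 — off by 6.60.

B = (0.00, 0.00) ✓; BU at -43.00° ✓; |BU| = 18.60 ✓; ∠BUE = 58.70° ✓; |UE| = 25.70 ✓; ∠(UE, ER) = 90.00° ✓; |ER| = 23.10 ✓; ∠(ER, RG) = 90.00° ✓; |RG| = 26.20 ✓; ∠(RG, GS) = 90.00° ✓; |GS| = 25.00 ✓; ∠GSN = 130.8° ✓; |SN| = 13.40 ✗.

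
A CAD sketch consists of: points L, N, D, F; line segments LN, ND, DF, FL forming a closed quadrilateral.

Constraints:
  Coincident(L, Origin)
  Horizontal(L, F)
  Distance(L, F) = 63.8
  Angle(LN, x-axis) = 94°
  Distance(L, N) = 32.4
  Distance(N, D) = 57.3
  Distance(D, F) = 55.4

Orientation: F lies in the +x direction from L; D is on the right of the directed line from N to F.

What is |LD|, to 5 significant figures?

26.423

Checks: |LF| = 63.80 ✓; |LN| = 32.40 ✓; |ND| = 57.30 ✓; |DF| = 55.40 ✓.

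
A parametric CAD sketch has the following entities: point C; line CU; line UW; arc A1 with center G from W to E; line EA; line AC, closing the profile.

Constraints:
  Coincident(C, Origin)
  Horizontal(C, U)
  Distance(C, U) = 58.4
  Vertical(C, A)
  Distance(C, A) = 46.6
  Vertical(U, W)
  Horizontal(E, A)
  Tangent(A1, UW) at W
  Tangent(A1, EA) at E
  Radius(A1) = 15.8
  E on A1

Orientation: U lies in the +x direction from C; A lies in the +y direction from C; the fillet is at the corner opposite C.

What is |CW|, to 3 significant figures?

66.0

C is at the origin; CU is horizontal with |CU| = 58.4 and U on the +x side, so U = (58.4, 0.00). CA is vertical with |CA| = 46.6 and A on the +y side, so A = (0.00, 46.6). The virtual corner opposite C is at (58.4, 46.6). Tangency of A1 to UW means the radius GW is perpendicular to UW and tangency of A1 to EA means the radius GE is perpendicular to EA, with radius 15.8, so the center G sits 15.8 in from both sides at G = (42.6, 30.8). That places the tangent points at W = (58.4, 30.8) on UW and E = (42.6, 46.6) on EA. Then |CW| = |W − C| = 66.0.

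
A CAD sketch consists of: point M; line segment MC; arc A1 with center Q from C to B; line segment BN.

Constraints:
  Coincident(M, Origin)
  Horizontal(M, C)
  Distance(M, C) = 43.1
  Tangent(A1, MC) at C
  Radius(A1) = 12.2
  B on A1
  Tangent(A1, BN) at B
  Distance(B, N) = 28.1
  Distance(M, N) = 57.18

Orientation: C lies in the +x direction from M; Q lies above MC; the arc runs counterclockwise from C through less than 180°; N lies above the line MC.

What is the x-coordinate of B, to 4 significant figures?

53.39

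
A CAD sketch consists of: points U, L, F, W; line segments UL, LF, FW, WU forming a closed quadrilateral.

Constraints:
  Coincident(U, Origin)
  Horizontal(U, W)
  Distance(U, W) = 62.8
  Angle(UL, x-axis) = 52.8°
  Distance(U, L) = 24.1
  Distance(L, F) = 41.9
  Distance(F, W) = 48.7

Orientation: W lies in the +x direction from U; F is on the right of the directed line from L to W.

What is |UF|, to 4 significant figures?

29.74

Checks: |LF| = 41.90 ✓; |FW| = 48.70 ✓.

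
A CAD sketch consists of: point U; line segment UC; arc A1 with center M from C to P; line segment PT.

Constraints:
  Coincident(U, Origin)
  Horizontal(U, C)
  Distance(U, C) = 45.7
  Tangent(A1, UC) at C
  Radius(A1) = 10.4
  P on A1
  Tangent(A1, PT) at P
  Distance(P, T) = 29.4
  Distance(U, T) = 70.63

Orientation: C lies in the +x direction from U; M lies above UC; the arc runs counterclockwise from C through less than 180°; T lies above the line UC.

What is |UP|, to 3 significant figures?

56.8

U is at the origin; U and C share the same y with |UC| = 45.7 and C on the +x side, so C = (45.7, 0.00). The tangent condition forces MC to be normal to UC, so M = C + (0, 10.4) = (45.7, 10.4). Since MP ⟂ PT (tangency), |MT| = √(10.4² + 29.4²) = 31.2 regardless of where P sits on A1. So T lies on both circle(U, 70.63) and circle(M, 31.2); the above-UC intersection is T = (59.2, 38.5). P is the foot of the tangent from T: P = (56.0, 9.28).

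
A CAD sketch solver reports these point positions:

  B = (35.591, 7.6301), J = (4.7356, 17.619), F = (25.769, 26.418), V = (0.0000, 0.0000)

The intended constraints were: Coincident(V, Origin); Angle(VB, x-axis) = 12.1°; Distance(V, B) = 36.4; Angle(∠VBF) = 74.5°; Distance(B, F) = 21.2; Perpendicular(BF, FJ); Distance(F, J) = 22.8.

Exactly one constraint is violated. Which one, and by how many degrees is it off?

Perpendicular(BF, FJ) — off by 4.90°.

V = (0.00, 0.00) ✓; VB at 12.10° ✓; |VB| = 36.40 ✓; ∠VBF = 74.50° ✓; |BF| = 21.20 ✓; ∠(BF, FJ) = 85.10° ✗; |FJ| = 22.80 ✓.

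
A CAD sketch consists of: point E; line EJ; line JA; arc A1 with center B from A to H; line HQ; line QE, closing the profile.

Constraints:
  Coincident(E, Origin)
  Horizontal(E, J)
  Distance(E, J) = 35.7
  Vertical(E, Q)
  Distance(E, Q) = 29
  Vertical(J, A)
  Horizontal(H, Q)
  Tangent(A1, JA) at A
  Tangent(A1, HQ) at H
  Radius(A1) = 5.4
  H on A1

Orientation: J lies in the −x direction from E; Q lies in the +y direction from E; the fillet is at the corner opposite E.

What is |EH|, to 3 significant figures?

41.9

E is at the origin; E and J share the same y with |EJ| = 35.7 and J on the −x side, so J = (-35.7, 0.00). EQ is vertical with |EQ| = 29.0 and Q on the +y side, so Q = (0.00, 29.0). The virtual corner opposite E is at (-35.7, 29.0). Since A1 is tangent to JA there, BA ⟂ JA and the tangent condition forces BH to be normal to HQ, with radius 5.4, so the center B sits 5.4 in from both sides at B = (-30.3, 23.6). That places the tangent points at A = (-35.7, 23.6) on JA and H = (-30.3, 29.0) on HQ. Then |EH| = |H − E| = 41.9.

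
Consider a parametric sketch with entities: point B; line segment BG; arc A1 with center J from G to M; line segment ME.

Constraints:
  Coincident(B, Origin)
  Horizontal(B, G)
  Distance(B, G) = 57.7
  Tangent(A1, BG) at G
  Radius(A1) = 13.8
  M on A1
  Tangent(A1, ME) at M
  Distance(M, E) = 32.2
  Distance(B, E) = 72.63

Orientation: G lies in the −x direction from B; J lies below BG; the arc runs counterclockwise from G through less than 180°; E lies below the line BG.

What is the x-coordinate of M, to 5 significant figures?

-69.729

Checks: |JM| = 13.80 ✓; ∠(JM, ME) = 90.00° ✓; |ME| = 32.20 ✓; |BE| = 72.63 ✓.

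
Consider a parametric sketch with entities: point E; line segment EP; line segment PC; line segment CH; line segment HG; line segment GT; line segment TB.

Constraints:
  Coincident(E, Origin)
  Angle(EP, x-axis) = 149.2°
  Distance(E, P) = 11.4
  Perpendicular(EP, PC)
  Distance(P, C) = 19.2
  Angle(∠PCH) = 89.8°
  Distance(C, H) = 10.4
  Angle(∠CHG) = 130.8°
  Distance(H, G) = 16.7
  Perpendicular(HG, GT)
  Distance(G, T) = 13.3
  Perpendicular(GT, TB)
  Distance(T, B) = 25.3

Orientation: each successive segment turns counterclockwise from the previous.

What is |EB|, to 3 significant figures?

23.9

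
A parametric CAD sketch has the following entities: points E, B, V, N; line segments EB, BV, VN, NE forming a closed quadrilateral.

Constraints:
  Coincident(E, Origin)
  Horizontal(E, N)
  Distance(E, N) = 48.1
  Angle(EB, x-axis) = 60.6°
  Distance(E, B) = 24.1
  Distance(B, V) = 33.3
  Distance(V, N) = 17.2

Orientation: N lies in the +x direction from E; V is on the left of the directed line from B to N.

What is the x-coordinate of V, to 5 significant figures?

44.877

E is at the origin; E and N share the same y with |EN| = 48.1 and N in +x, so N = (48.1, 0). EB runs at 60.6° with |EB| = 24.1, so B = (11.831, 20.996). V is determined by |BV| = 33.3 and |VN| = 17.2 together: it lies at the intersection of circle(B, 33.3) and circle(N, 17.2). With |BN| = 41.908, the foot of the radical line on BN is 30.654 from B and the perpendicular offset is √(33.3² − 30.654²) = 13.007. Taking the left-of-BN solution: V = (44.877, 16.895).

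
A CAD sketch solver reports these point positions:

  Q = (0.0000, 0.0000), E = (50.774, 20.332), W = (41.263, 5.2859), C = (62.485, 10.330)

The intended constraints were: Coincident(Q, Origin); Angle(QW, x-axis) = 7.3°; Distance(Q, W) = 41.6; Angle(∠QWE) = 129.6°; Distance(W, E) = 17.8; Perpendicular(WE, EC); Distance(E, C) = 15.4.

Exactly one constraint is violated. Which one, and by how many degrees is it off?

Perpendicular(WE, EC) — off by 8.20°.

Q = (0.00, 0.00) ✓; QW at 7.300° ✓; |QW| = 41.60 ✓; ∠QWE = 129.6° ✓; |WE| = 17.80 ✓; ∠(WE, EC) = 98.20° ✗; |EC| = 15.40 ✓.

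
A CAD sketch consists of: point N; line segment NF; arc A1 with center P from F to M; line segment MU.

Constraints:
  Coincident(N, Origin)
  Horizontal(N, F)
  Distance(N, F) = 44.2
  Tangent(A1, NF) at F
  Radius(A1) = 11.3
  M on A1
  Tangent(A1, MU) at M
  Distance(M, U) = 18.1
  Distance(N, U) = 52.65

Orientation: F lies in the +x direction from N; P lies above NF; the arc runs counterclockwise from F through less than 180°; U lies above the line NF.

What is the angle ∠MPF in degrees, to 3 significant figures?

129°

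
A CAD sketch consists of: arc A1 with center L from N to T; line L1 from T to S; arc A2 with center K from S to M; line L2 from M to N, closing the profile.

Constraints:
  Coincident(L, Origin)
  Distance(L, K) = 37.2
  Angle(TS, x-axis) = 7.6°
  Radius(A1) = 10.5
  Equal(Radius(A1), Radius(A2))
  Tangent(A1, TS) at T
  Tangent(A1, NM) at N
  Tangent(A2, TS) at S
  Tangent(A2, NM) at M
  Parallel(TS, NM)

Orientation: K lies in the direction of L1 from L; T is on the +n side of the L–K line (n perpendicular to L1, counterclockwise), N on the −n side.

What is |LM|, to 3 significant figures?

38.7

The slot axis is L1's direction at 7.6°, so u = (cos 7.6°, sin 7.6°) = (0.991, 0.132) and n = (−sin 7.6°, cos 7.6°) = (-0.132, 0.991). L is at the origin and K lies 37.2 along u from L, so K = 37.2·u = (36.9, 4.92). Tangency of A1 to both parallel lines with radius 10.5 puts T and N at L ± 10.5·n: T = (-1.39, 10.4), N = (1.39, -10.4). Equal radii place S and M the same way about K: S = K + 10.5·n = (35.5, 15.3), M = K − 10.5·n = (38.3, -5.49). Then |LM| = |M − L| = 38.7.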